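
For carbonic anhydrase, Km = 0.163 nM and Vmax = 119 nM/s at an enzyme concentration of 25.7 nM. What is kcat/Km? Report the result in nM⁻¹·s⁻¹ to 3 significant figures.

kcat = Vmax/[E]total = 119/25.7 = 4.63 s⁻¹.
kcat/Km = 4.63/0.163 = 28.4 nM⁻¹·s⁻¹.

28.4 nM⁻¹·s⁻¹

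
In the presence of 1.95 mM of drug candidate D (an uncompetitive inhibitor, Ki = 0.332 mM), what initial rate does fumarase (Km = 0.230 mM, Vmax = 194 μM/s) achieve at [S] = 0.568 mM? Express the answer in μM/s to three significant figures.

26.7 μM/s

With α = 1 + [I]/Ki = 1 + 1.95/0.332 = 6.873, the uncompetitive rate law is v = (Vmax/α)·[S] / (Km/α + [S]).
v = (194/6.873)×0.568 / (0.230/6.873 + 0.568) = 16.03/0.6015 = 26.7 μM/s.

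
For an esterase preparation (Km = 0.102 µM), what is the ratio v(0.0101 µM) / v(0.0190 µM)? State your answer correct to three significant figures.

The fractional saturations are [S]/(Km+[S]) = 0.0190/0.1210 = 0.1570 and 0.0101/0.1121 = 0.09010.
v₂/v₁ is just their ratio: 0.09010/0.1570 = 0.574.

0.574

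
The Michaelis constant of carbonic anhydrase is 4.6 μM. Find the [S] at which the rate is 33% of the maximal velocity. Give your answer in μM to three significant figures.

2.27 μM

v/Vmax = [S]/(Km+[S]) = 0.33, so [S] = Km·0.33/(1 − 0.33) = 4.6 × 0.4925.
[S] = 2.27 μM.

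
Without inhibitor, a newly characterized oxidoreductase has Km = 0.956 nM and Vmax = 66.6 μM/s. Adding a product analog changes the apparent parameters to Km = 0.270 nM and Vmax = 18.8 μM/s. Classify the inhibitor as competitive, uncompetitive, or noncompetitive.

Both Km and Vmax decrease by the same factor (~3.54-fold) — characteristic of uncompetitive inhibition.

uncompetitive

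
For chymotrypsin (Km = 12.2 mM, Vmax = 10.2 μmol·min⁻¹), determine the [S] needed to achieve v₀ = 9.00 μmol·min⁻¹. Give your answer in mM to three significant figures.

The required fractional saturation is v/Vmax = 9.00/10.2 = 0.8824.
Then [S]/(Km+[S]) = 0.8824 ⇒ [S] = 12.2 × 0.8824/(1 − 0.8824) = 91.5 mM.

91.5 mM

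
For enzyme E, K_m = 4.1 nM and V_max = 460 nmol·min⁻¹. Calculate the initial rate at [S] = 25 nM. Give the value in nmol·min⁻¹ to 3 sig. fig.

395 nmol·min⁻¹

v = Vmax·[S]/(Km + [S]) = 460 × 25 / (4.1 + 25)
  = 11500 / 29.10 = 395 nmol·min⁻¹.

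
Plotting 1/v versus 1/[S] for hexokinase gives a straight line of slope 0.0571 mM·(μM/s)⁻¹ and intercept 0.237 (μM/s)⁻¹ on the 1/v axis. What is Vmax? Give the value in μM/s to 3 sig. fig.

The y-intercept of a Lineweaver–Burk plot equals 1/Vmax, so Vmax = 1/0.237 = 4.22 μM/s.

4.22 μM/s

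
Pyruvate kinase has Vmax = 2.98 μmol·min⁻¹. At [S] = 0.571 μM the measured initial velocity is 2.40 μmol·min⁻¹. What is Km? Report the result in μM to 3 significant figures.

v/Vmax = 2.40/2.98 = 0.8054 = [S]/(Km+[S]).
So Km + [S] = [S]/0.8054 = 0.7090 μM, giving Km = 0.7090 − 0.571 = 0.138 μM.

0.138 μM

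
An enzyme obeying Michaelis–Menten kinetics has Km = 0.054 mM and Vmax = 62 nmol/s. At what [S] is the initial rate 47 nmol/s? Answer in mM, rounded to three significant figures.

The required fractional saturation is v/Vmax = 47/62 = 0.7581.
Then [S]/(Km+[S]) = 0.7581 ⇒ [S] = 0.054 × 0.7581/(1 − 0.7581) = 0.169 mM.

0.169 mM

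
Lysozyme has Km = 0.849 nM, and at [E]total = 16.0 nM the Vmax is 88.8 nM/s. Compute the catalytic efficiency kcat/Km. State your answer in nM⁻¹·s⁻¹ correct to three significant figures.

kcat = Vmax/[E]total = 88.8/16.0 = 5.55 s⁻¹.
kcat/Km = 5.55/0.849 = 6.54 nM⁻¹·s⁻¹.

6.54 nM⁻¹·s⁻¹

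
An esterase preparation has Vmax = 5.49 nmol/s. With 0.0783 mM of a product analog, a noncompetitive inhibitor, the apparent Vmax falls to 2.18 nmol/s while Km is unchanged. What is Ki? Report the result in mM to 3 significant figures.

0.0516 mM

Noncompetitive: Vmax,app = Vmax/α with α = 1 + [I]/Ki.
α = Vmax/Vmax,app = 5.49/2.18 = 2.518.
Since α = 1 + [I]/Ki, [I]/Ki = 2.518 − 1 = 1.518 and Ki = 0.0783/1.518 = 0.0516 mM.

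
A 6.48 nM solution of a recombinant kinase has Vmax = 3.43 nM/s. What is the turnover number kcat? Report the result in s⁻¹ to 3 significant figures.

0.529 s⁻¹

kcat = Vmax/[E]total = 3.43 nM/s / 6.48 nM = 0.529 s⁻¹.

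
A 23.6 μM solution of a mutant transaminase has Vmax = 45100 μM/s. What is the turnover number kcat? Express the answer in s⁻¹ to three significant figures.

1910 s⁻¹

kcat = Vmax/[E]total = 45100 μM/s / 23.6 μM = 1910 s⁻¹.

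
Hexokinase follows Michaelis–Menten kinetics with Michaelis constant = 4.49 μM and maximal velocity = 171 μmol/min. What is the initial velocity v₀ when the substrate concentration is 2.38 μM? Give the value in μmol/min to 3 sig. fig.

59.2 μmol/min

[S]/(Km+[S]) = 2.38/6.870 = 0.3464, the fractional saturation.
v = 0.3464 × Vmax = 0.3464 × 171 = 59.2 μmol/min.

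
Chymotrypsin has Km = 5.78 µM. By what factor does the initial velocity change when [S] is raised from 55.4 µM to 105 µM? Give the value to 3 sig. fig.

1.05

The fractional saturations are [S]/(Km+[S]) = 55.4/61.18 = 0.9055 and 105/110.8 = 0.9478.
v₂/v₁ is just their ratio: 0.9478/0.9055 = 1.05.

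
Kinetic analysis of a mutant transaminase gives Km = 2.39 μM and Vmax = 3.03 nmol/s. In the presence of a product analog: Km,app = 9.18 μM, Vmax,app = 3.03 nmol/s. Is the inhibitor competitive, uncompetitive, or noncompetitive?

Km increases (2.39 → 9.18 μM) while Vmax is unchanged — the hallmark of competitive inhibition.

competitive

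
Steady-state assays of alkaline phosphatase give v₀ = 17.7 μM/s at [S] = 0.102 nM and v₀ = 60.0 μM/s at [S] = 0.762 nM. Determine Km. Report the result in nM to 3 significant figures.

0.446 nM

In reciprocal form, 1/v = (Km/Vmax)·(1/[S]) + 1/Vmax. The two points give (1/[S], 1/v) = (9.804, 0.05650) and (1.312, 0.01667).
Slope = (0.05650 − 0.01667)/(9.804 − 1.312) = 0.004691; intercept = 0.05650 − 0.004691×9.804 = 0.01051.
Vmax = 1/intercept = 95.1 μM/s; Km = slope × Vmax = 0.004691 × 95.1 = 0.446 nM.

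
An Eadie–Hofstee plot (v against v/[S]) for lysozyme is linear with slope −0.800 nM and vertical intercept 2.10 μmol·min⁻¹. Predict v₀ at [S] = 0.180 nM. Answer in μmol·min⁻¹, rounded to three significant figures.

0.386 μmol·min⁻¹

In the Eadie–Hofstee form v = Vmax − Km·(v/[S]), the slope is −Km and the intercept is Vmax, so Km = 0.800 nM and Vmax = 2.10 μmol·min⁻¹.
v = 2.10 × 0.180/(0.800 + 0.180) = 0.386 μmol·min⁻¹.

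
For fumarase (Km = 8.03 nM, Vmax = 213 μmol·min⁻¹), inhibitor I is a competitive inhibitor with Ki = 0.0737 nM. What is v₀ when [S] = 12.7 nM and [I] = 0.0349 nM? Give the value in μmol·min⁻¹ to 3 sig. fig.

110 μmol·min⁻¹

α = 1 + [I]/Ki = 1 + 0.0349/0.0737 = 1.474.
For a competitive inhibitor, Vmax is unchanged and the apparent Km becomes α·Km: Km,app = 11.8 nM, Vmax,app = 213 μmol·min⁻¹.
v = Vmax,app·[S]/(Km,app + [S]) = 213 × 12.7/(11.8 + 12.7) = 110 μmol·min⁻¹.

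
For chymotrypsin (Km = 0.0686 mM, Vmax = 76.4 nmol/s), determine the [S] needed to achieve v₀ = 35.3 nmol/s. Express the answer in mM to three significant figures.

Rearranging v = Vmax[S]/(Km+[S]) gives [S] = Km·v/(Vmax − v).
[S] = 0.0686 × 35.3 / (76.4 − 35.3) = 2.422/41.10 = 0.0589 mM.

0.0589 mM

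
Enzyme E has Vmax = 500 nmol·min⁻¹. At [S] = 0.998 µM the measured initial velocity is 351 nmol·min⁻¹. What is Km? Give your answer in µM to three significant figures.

0.424 µM

v/Vmax = 351/500 = 0.7020 = [S]/(Km+[S]).
So Km + [S] = [S]/0.7020 = 1.422 µM, giving Km = 1.422 − 0.998 = 0.424 µM.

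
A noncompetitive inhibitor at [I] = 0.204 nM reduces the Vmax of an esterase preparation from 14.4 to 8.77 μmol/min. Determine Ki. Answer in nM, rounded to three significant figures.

0.318 nM

Noncompetitive: Vmax,app = Vmax/α with α = 1 + [I]/Ki.
α = Vmax/Vmax,app = 14.4/8.77 = 1.642.
Since α = 1 + [I]/Ki, [I]/Ki = 1.642 − 1 = 0.6420 and Ki = 0.204/0.6420 = 0.318 nM.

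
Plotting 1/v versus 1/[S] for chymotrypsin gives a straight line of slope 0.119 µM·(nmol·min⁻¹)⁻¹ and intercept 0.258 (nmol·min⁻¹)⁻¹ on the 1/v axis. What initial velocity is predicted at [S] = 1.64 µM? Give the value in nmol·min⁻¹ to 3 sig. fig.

3.03 nmol·min⁻¹

The y-intercept is 1/Vmax, so Vmax = 1/0.258 = 3.88 nmol·min⁻¹.
The slope is Km/Vmax, so Km = 0.119 × 3.88 = 0.461 µM.
Then v = 3.88 × 1.64/(0.461 + 1.64) = 3.03 nmol·min⁻¹.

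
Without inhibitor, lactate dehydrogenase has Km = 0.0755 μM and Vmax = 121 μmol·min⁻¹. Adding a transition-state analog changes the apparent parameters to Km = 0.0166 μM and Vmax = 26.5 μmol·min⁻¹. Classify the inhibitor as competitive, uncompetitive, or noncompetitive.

Both Km and Vmax decrease by the same factor (~4.56-fold) — characteristic of uncompetitive inhibition.

uncompetitive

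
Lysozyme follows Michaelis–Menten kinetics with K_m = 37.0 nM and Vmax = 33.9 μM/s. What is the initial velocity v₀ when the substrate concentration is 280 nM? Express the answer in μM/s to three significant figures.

v = Vmax·[S]/(Km + [S]) = 33.9 × 280 / (37.0 + 280)
  = 9492 / 317.0 = 29.9 μM/s.

29.9 μM/s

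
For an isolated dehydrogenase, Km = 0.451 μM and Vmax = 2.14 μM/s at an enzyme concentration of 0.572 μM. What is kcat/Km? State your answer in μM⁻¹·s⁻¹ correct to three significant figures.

kcat = Vmax/[E]total = 2.14/0.572 = 3.74 s⁻¹.
kcat/Km = 3.74/0.451 = 8.30 μM⁻¹·s⁻¹.

8.30 μM⁻¹·s⁻¹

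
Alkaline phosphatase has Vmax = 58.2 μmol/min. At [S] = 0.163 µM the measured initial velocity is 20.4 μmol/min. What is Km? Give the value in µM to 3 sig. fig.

v/Vmax = 20.4/58.2 = 0.3505 = [S]/(Km+[S]).
So Km + [S] = [S]/0.3505 = 0.4650 µM, giving Km = 0.4650 − 0.163 = 0.302 µM.

0.302 µM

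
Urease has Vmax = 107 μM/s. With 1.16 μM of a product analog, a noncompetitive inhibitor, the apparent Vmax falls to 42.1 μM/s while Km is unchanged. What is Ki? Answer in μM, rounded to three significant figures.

Noncompetitive: Vmax,app = Vmax/α with α = 1 + [I]/Ki.
α = Vmax/Vmax,app = 107/42.1 = 2.542.
Since α = 1 + [I]/Ki, [I]/Ki = 2.542 − 1 = 1.542 and Ki = 1.16/1.542 = 0.752 μM.

0.752 μM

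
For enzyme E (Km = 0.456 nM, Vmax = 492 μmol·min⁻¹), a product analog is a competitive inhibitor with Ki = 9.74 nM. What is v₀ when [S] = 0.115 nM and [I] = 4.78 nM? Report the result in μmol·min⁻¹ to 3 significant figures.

α = 1 + [I]/Ki = 1 + 4.78/9.74 = 1.491.
For a competitive inhibitor, Vmax is unchanged and the apparent Km becomes α·Km: Km,app = 0.680 nM, Vmax,app = 492 μmol·min⁻¹.
v = Vmax,app·[S]/(Km,app + [S]) = 492 × 0.115/(0.680 + 0.115) = 71.2 μmol·min⁻¹.

71.2 μmol·min⁻¹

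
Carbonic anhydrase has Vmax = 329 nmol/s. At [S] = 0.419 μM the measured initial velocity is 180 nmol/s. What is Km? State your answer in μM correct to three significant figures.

From v = Vmax[S]/(Km+[S]), Km = [S](Vmax − v)/v.
Km = 0.419 × (329 − 180) / 180 = 62.43/180 = 0.347 μM.

0.347 μM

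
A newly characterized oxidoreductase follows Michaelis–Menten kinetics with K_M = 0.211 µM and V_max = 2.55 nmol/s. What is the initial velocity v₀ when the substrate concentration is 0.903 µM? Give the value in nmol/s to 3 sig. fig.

2.07 nmol/s

v = Vmax·[S]/(Km + [S]) = 2.55 × 0.903 / (0.211 + 0.903)
  = 2.303 / 1.114 = 2.07 nmol/s.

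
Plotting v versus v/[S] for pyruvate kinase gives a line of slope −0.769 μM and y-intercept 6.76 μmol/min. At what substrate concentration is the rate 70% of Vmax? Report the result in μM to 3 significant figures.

1.79 μM

The Eadie–Hofstee slope gives Km = 0.769 μM (slope = −Km).
v/Vmax = [S]/(Km+[S]) = 0.7 ⇒ [S] = Km·0.7/(1−0.7) = 0.769 × 2.333 = 1.79 μM.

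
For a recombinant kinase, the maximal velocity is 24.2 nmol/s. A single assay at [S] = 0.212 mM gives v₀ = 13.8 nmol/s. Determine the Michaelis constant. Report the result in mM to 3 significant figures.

From v = Vmax[S]/(Km+[S]), Km = [S](Vmax − v)/v.
Km = 0.212 × (24.2 − 13.8) / 13.8 = 2.205/13.8 = 0.160 mM.

0.160 mM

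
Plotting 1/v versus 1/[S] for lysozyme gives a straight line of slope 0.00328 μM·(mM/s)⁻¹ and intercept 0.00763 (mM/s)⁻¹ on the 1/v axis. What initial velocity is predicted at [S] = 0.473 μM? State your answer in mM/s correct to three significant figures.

68.7 mM/s

The y-intercept is 1/Vmax, so Vmax = 1/0.00763 = 131 mM/s.
The slope is Km/Vmax, so Km = 0.00328 × 131 = 0.430 μM.
Then v = 131 × 0.473/(0.430 + 0.473) = 68.7 mM/s.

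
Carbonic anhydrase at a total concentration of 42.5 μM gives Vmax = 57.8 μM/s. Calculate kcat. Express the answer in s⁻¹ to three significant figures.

1.36 s⁻¹

kcat = Vmax/[E]total = 57.8 μM/s / 42.5 μM = 1.36 s⁻¹.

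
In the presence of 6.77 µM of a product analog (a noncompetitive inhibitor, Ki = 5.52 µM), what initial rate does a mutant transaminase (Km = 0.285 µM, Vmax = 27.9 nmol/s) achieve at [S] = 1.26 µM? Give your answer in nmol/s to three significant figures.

With α = 1 + [I]/Ki = 1 + 6.77/5.52 = 2.226, the noncompetitive rate law is v = (Vmax/α)·[S] / (Km + [S]).
v = (27.9/2.226)×1.26 / (0.285 + 1.26) = 15.79/1.545 = 10.2 nmol/s.

10.2 nmol/s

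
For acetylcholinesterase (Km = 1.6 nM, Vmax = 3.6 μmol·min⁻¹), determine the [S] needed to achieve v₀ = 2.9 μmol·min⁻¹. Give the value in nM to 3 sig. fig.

Rearranging v = Vmax[S]/(Km+[S]) gives [S] = Km·v/(Vmax − v).
[S] = 1.6 × 2.9 / (3.6 − 2.9) = 4.640/0.7000 = 6.63 nM.

6.63 nM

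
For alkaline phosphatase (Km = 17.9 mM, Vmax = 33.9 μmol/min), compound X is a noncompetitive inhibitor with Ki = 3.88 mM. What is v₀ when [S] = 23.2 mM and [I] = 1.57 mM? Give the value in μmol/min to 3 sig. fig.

13.6 μmol/min

α = 1 + [I]/Ki = 1 + 1.57/3.88 = 1.405.
For a noncompetitive inhibitor, Vmax is reduced to Vmax/α while Km is unchanged: Km,app = 17.9 mM, Vmax,app = 24.1 μmol/min.
v = Vmax,app·[S]/(Km,app + [S]) = 24.1 × 23.2/(17.9 + 23.2) = 13.6 μmol/min.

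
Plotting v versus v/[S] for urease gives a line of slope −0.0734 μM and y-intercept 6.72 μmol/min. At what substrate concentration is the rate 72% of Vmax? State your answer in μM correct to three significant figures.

0.189 μM

The Eadie–Hofstee slope gives Km = 0.0734 μM (slope = −Km).
v/Vmax = [S]/(Km+[S]) = 0.72 ⇒ [S] = Km·0.72/(1−0.72) = 0.0734 × 2.571 = 0.189 μM.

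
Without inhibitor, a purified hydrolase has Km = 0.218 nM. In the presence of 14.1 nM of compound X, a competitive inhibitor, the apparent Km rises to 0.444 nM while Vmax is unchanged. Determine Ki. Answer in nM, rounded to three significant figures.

Competitive: Km,app = α·Km with α = 1 + [I]/Ki.
α = Km,app/Km = 0.444/0.218 = 2.037.
Since α = 1 + [I]/Ki, [I]/Ki = 2.037 − 1 = 1.037 and Ki = 14.1/1.037 = 13.6 nM.

13.6 nM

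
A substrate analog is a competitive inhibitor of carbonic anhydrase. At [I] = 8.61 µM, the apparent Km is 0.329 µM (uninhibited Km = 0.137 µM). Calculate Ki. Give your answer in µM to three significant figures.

Competitive: Km,app = α·Km with α = 1 + [I]/Ki.
α = Km,app/Km = 0.329/0.137 = 2.401.
Since α = 1 + [I]/Ki, [I]/Ki = 2.401 − 1 = 1.401 and Ki = 8.61/1.401 = 6.14 µM.

6.14 µM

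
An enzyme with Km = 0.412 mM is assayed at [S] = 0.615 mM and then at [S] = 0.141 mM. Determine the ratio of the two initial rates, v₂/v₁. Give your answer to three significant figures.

0.426

Since Vmax cancels, v₂/v₁ = [S]₂(Km+[S]₁) / [S]₁(Km+[S]₂).
= 0.141×(0.412+0.615) / (0.615×(0.412+0.141)) = 0.1448/0.3401 = 0.426.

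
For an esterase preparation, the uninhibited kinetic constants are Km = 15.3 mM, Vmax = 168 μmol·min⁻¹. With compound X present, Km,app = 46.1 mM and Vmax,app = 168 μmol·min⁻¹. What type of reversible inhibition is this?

Km increases (15.3 → 46.1 mM) while Vmax is unchanged — the hallmark of competitive inhibition.

competitive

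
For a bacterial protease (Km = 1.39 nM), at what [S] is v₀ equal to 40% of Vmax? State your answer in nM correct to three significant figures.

0.927 nM

v/Vmax = [S]/(Km+[S]) = 0.4, so [S] = Km·0.4/(1 − 0.4) = 1.39 × 0.6667.
[S] = 0.927 nM.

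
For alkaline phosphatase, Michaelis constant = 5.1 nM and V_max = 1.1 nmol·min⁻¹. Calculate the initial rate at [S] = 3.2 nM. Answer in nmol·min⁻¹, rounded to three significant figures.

v = Vmax·[S]/(Km + [S]) = 1.1 × 3.2 / (5.1 + 3.2)
  = 3.520 / 8.300 = 0.424 nmol·min⁻¹.

0.424 nmol·min⁻¹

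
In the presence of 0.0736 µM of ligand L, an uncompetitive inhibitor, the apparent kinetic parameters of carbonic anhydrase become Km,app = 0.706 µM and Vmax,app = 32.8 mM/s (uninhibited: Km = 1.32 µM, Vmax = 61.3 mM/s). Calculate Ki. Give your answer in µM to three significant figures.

0.0847 µM

Uncompetitive: Vmax,app = Vmax/α (and Km,app = Km/α) with α = 1 + [I]/Ki.
α = Vmax/Vmax,app = 61.3/32.8 = 1.869.
Since α = 1 + [I]/Ki, [I]/Ki = 1.869 − 1 = 0.8689 and Ki = 0.0736/0.8689 = 0.0847 µM.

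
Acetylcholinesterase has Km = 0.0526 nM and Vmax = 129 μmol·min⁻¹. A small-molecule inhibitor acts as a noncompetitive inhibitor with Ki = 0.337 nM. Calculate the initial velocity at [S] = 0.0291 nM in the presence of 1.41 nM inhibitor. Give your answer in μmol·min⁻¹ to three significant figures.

α = 1 + [I]/Ki = 1 + 1.41/0.337 = 5.184.
For a noncompetitive inhibitor, Vmax is reduced to Vmax/α while Km is unchanged: Km,app = 0.0526 nM, Vmax,app = 24.9 μmol·min⁻¹.
v = Vmax,app·[S]/(Km,app + [S]) = 24.9 × 0.0291/(0.0526 + 0.0291) = 8.86 μmol·min⁻¹.

8.86 μmol·min⁻¹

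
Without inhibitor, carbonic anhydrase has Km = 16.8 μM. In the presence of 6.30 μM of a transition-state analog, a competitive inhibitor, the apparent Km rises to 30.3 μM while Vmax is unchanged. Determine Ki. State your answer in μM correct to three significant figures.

7.84 μM

Competitive: Km,app = α·Km with α = 1 + [I]/Ki.
α = Km,app/Km = 30.3/16.8 = 1.804.
Ki = [I]/(α − 1) = 6.30/0.8036 = 7.84 μM.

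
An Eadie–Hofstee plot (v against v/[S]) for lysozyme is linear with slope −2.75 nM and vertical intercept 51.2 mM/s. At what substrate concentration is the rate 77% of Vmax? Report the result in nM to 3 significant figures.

9.21 nM

The Eadie–Hofstee slope gives Km = 2.75 nM (slope = −Km).
v/Vmax = [S]/(Km+[S]) = 0.77 ⇒ [S] = Km·0.77/(1−0.77) = 2.75 × 3.348 = 9.21 nM.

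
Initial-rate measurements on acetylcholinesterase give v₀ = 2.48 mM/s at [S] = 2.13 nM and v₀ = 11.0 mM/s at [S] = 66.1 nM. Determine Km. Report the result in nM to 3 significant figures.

8.54 nM

In reciprocal form, 1/v = (Km/Vmax)·(1/[S]) + 1/Vmax. The two points give (1/[S], 1/v) = (0.4695, 0.4032) and (0.01513, 0.09091).
Slope = (0.4032 − 0.09091)/(0.4695 − 0.01513) = 0.6874; intercept = 0.4032 − 0.6874×0.4695 = 0.08051.
Vmax = 1/intercept = 12.4 mM/s; Km = slope × Vmax = 0.6874 × 12.4 = 8.54 nM.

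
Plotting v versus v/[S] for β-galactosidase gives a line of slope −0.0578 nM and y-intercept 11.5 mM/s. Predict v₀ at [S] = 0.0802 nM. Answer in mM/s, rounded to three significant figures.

In the Eadie–Hofstee form v = Vmax − Km·(v/[S]), the slope is −Km and the intercept is Vmax, so Km = 0.0578 nM and Vmax = 11.5 mM/s.
v = 11.5 × 0.0802/(0.0578 + 0.0802) = 6.68 mM/s.

6.68 mM/s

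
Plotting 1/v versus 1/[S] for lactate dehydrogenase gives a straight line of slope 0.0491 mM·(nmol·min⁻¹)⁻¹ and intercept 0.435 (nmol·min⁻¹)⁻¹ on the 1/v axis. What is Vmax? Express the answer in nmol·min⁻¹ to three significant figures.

2.30 nmol·min⁻¹

The y-intercept of a Lineweaver–Burk plot equals 1/Vmax, so Vmax = 1/0.435 = 2.30 nmol·min⁻¹.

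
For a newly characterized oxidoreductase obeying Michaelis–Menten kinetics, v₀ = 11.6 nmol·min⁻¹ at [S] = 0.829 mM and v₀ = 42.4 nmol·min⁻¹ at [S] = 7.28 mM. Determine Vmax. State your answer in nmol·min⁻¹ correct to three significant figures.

64.4 nmol·min⁻¹

From v = Vmax[S]/(Km+[S]), each point gives Vmax = v(Km+[S])/[S].
Equating: 11.6(Km+0.829)/0.829 = 42.4(Km+7.28)/7.28.
13.99·Km + 11.6 = 5.824·Km + 42.4, so (13.99 − 5.824)·Km = 42.4 − 11.6.
Km = 30.80/8.169 = 3.77 mM; then Vmax = 11.6(3.77+0.829)/0.829 = 64.4 nmol·min⁻¹.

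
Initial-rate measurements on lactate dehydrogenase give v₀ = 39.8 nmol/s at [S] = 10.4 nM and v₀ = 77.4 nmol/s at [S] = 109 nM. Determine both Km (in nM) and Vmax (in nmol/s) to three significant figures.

From v = Vmax[S]/(Km+[S]), each point gives Vmax = v(Km+[S])/[S].
Equating: 39.8(Km+10.4)/10.4 = 77.4(Km+109)/109.
3.827·Km + 39.8 = 0.7101·Km + 77.4, so (3.827 − 0.7101)·Km = 77.4 − 39.8.
Km = 37.60/3.117 = 12.1 nM; then Vmax = 39.8(12.1+10.4)/10.4 = 86.0 nmol/s.

Km = 12.1 nM; Vmax = 86.0 nmol/s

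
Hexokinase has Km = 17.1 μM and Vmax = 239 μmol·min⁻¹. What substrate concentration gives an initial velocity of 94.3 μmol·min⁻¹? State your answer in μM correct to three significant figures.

11.1 μM

The required fractional saturation is v/Vmax = 94.3/239 = 0.3946.
Then [S]/(Km+[S]) = 0.3946 ⇒ [S] = 17.1 × 0.3946/(1 − 0.3946) = 11.1 μM.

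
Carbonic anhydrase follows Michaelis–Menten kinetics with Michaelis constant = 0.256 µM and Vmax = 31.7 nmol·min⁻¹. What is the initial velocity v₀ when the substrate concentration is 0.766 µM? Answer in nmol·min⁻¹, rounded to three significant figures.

23.8 nmol·min⁻¹

[S]/(Km+[S]) = 0.766/1.022 = 0.7495, the fractional saturation.
v = 0.7495 × Vmax = 0.7495 × 31.7 = 23.8 nmol·min⁻¹.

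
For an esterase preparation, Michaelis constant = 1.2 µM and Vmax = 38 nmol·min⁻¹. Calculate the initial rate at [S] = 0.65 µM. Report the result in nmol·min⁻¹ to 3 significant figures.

[S]/(Km+[S]) = 0.65/1.850 = 0.3514, the fractional saturation.
v = 0.3514 × Vmax = 0.3514 × 38 = 13.4 nmol·min⁻¹.

13.4 nmol·min⁻¹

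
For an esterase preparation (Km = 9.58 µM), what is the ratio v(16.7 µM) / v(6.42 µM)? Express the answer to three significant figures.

1.58

The fractional saturations are [S]/(Km+[S]) = 6.42/16.00 = 0.4012 and 16.7/26.28 = 0.6355.
v₂/v₁ is just their ratio: 0.6355/0.4012 = 1.58.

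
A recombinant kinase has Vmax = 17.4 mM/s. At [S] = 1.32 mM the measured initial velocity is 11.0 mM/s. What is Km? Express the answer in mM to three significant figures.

v/Vmax = 11.0/17.4 = 0.6322 = [S]/(Km+[S]).
So Km + [S] = [S]/0.6322 = 2.088 mM, giving Km = 2.088 − 1.32 = 0.768 mM.

0.768 mM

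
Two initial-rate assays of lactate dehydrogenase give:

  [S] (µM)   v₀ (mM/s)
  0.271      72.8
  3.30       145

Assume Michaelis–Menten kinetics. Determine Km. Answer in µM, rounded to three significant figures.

0.321 µM

From v = Vmax[S]/(Km+[S]), each point gives Vmax = v(Km+[S])/[S].
Equating: 72.8(Km+0.271)/0.271 = 145(Km+3.30)/3.30.
268.6·Km + 72.8 = 43.94·Km + 145, so (268.6 − 43.94)·Km = 145 − 72.8.
Km = 72.20/224.7 = 0.321 µM; then Vmax = 72.8(0.321+0.271)/0.271 = 159 mM/s.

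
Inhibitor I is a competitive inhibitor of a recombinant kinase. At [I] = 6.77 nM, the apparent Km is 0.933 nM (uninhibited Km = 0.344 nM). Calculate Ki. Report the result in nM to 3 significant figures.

Competitive: Km,app = α·Km with α = 1 + [I]/Ki.
α = Km,app/Km = 0.933/0.344 = 2.712.
Ki = [I]/(α − 1) = 6.77/1.712 = 3.95 nM.

3.95 nM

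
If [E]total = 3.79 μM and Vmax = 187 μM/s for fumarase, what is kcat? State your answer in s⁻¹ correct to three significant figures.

49.3 s⁻¹

kcat = Vmax/[E]total = 187 μM/s / 3.79 μM = 49.3 s⁻¹.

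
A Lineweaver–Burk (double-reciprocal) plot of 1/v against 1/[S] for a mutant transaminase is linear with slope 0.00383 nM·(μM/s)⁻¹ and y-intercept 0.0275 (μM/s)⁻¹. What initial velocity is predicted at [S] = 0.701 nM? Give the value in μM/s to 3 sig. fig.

The y-intercept is 1/Vmax, so Vmax = 1/0.0275 = 36.4 μM/s.
The slope is Km/Vmax, so Km = 0.00383 × 36.4 = 0.139 nM.
Then v = 36.4 × 0.701/(0.139 + 0.701) = 30.3 μM/s.

30.3 μM/s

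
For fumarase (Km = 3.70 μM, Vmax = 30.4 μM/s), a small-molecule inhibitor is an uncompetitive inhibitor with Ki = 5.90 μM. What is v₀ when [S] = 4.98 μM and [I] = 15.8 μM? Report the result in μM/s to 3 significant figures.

6.88 μM/s

α = 1 + [I]/Ki = 1 + 15.8/5.90 = 3.678.
For an uncompetitive inhibitor, both parameters are divided by α, giving Vmax/α and Km/α: Km,app = 1.01 μM, Vmax,app = 8.27 μM/s.
v = Vmax,app·[S]/(Km,app + [S]) = 8.27 × 4.98/(1.01 + 4.98) = 6.88 μM/s.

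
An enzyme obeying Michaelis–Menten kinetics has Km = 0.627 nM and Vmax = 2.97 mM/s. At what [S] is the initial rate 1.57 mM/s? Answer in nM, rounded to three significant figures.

Rearranging v = Vmax[S]/(Km+[S]) gives [S] = Km·v/(Vmax − v).
[S] = 0.627 × 1.57 / (2.97 − 1.57) = 0.9844/1.400 = 0.703 nM.

0.703 nM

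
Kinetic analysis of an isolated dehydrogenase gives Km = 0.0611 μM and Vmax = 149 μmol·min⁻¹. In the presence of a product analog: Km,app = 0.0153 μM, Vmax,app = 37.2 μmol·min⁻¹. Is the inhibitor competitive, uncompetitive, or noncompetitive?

Both Km and Vmax decrease by the same factor (~4.00-fold) — characteristic of uncompetitive inhibition.

uncompetitive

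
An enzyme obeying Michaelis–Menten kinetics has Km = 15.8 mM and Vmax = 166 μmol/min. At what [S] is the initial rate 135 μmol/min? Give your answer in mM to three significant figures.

Rearranging v = Vmax[S]/(Km+[S]) gives [S] = Km·v/(Vmax − v).
[S] = 15.8 × 135 / (166 − 135) = 2133/31.00 = 68.8 mM.

68.8 mM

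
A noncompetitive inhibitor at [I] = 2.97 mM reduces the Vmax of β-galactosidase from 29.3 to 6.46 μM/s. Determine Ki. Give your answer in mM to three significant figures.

Noncompetitive: Vmax,app = Vmax/α with α = 1 + [I]/Ki.
α = Vmax/Vmax,app = 29.3/6.46 = 4.536.
Since α = 1 + [I]/Ki, [I]/Ki = 4.536 − 1 = 3.536 and Ki = 2.97/3.536 = 0.840 mM.

0.840 mM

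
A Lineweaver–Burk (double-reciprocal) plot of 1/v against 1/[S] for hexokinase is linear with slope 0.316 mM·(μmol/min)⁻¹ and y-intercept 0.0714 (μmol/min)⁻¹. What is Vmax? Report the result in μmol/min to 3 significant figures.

14.0 μmol/min

The y-intercept of a Lineweaver–Burk plot equals 1/Vmax, so Vmax = 1/0.0714 = 14.0 μmol/min.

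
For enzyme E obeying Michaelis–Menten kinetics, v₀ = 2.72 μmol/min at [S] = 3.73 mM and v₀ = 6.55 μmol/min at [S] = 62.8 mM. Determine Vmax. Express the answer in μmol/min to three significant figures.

In reciprocal form, 1/v = (Km/Vmax)·(1/[S]) + 1/Vmax. The two points give (1/[S], 1/v) = (0.2681, 0.3676) and (0.01592, 0.1527).
Slope = (0.3676 − 0.1527)/(0.2681 − 0.01592) = 0.8525; intercept = 0.3676 − 0.8525×0.2681 = 0.1391.
Vmax = 1/intercept = 7.19 μmol/min; Km = slope × Vmax = 0.8525 × 7.19 = 6.13 mM.

7.19 μmol/min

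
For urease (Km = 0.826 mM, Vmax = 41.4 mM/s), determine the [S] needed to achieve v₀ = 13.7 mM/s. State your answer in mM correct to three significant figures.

0.409 mM

Rearranging v = Vmax[S]/(Km+[S]) gives [S] = Km·v/(Vmax − v).
[S] = 0.826 × 13.7 / (41.4 − 13.7) = 11.32/27.70 = 0.409 mM.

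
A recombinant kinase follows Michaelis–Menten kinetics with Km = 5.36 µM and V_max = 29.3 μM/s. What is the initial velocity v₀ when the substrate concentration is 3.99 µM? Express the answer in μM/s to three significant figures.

[S]/(Km+[S]) = 3.99/9.350 = 0.4267, the fractional saturation.
v = 0.4267 × Vmax = 0.4267 × 29.3 = 12.5 μM/s.

12.5 μM/s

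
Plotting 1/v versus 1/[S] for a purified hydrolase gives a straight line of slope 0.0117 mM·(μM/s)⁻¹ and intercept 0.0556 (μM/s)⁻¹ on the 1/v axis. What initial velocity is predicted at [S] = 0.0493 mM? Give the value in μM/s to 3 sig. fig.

3.41 μM/s

The y-intercept is 1/Vmax, so Vmax = 1/0.0556 = 18.0 μM/s.
The slope is Km/Vmax, so Km = 0.0117 × 18.0 = 0.210 mM.
Then v = 18.0 × 0.0493/(0.210 + 0.0493) = 3.41 μM/s.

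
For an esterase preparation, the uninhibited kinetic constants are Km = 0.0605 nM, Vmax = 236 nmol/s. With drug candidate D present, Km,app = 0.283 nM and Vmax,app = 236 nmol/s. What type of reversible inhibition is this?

Km increases (0.0605 → 0.283 nM) while Vmax is unchanged — the hallmark of competitive inhibition.

competitive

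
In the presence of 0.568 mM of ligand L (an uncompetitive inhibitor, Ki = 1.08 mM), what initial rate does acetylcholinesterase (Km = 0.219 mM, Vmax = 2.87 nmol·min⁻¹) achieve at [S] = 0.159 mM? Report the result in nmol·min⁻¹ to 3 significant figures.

0.989 nmol·min⁻¹

α = 1 + [I]/Ki = 1 + 0.568/1.08 = 1.526.
For an uncompetitive inhibitor, both parameters are divided by α, giving Vmax/α and Km/α: Km,app = 0.144 mM, Vmax,app = 1.88 nmol·min⁻¹.
v = Vmax,app·[S]/(Km,app + [S]) = 1.88 × 0.159/(0.144 + 0.159) = 0.989 nmol·min⁻¹.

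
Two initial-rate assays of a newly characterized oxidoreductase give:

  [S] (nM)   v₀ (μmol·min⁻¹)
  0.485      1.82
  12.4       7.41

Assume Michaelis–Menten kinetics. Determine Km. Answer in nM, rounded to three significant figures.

In reciprocal form, 1/v = (Km/Vmax)·(1/[S]) + 1/Vmax. The two points give (1/[S], 1/v) = (2.062, 0.5495) and (0.08065, 0.1350).
Slope = (0.5495 − 0.1350)/(2.062 − 0.08065) = 0.2092; intercept = 0.5495 − 0.2092×2.062 = 0.1181.
Vmax = 1/intercept = 8.47 μmol·min⁻¹; Km = slope × Vmax = 0.2092 × 8.47 = 1.77 nM.

1.77 nM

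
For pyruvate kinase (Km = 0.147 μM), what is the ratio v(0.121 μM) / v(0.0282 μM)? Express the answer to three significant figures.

The fractional saturations are [S]/(Km+[S]) = 0.0282/0.1752 = 0.1610 and 0.121/0.2680 = 0.4515.
v₂/v₁ is just their ratio: 0.4515/0.1610 = 2.81.

2.81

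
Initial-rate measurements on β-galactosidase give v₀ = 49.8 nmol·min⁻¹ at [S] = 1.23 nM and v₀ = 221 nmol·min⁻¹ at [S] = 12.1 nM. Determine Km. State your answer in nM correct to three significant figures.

7.70 nM

In reciprocal form, 1/v = (Km/Vmax)·(1/[S]) + 1/Vmax. The two points give (1/[S], 1/v) = (0.8130, 0.02008) and (0.08264, 0.004525).
Slope = (0.02008 − 0.004525)/(0.8130 − 0.08264) = 0.02130; intercept = 0.02008 − 0.02130×0.8130 = 0.002765.
Vmax = 1/intercept = 362 nmol·min⁻¹; Km = slope × Vmax = 0.02130 × 362 = 7.70 nM.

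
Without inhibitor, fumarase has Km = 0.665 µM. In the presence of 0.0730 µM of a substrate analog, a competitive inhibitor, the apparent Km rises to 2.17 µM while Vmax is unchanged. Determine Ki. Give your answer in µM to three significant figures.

0.0323 µM

Competitive: Km,app = α·Km with α = 1 + [I]/Ki.
α = Km,app/Km = 2.17/0.665 = 3.263.
Since α = 1 + [I]/Ki, [I]/Ki = 3.263 − 1 = 2.263 and Ki = 0.0730/2.263 = 0.0323 µM.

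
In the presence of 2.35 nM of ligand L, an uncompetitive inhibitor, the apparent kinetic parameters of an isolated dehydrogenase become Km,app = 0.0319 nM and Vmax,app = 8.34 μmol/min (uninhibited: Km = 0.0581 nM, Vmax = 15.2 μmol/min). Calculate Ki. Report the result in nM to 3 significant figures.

Uncompetitive: Vmax,app = Vmax/α (and Km,app = Km/α) with α = 1 + [I]/Ki.
α = Vmax/Vmax,app = 15.2/8.34 = 1.823.
Since α = 1 + [I]/Ki, [I]/Ki = 1.823 − 1 = 0.8225 and Ki = 2.35/0.8225 = 2.86 nM.

2.86 nM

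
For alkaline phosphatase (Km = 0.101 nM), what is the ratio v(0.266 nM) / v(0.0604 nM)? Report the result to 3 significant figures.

1.94

The fractional saturations are [S]/(Km+[S]) = 0.0604/0.1614 = 0.3742 and 0.266/0.3670 = 0.7248.
v₂/v₁ is just their ratio: 0.7248/0.3742 = 1.94.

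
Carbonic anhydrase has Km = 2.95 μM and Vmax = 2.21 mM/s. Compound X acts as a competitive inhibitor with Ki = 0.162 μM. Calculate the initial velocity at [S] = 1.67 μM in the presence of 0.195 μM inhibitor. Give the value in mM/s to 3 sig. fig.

α = 1 + [I]/Ki = 1 + 0.195/0.162 = 2.204.
For a competitive inhibitor, Vmax is unchanged and the apparent Km becomes α·Km: Km,app = 6.50 μM, Vmax,app = 2.21 mM/s.
v = Vmax,app·[S]/(Km,app + [S]) = 2.21 × 1.67/(6.50 + 1.67) = 0.452 mM/s.

0.452 mM/s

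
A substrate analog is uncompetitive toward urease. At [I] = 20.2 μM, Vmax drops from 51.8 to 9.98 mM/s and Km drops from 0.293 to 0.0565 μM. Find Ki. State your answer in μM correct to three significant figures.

Uncompetitive: Vmax,app = Vmax/α (and Km,app = Km/α) with α = 1 + [I]/Ki.
α = Vmax/Vmax,app = 51.8/9.98 = 5.190.
Ki = [I]/(α − 1) = 20.2/4.190 = 4.82 μM.

4.82 μM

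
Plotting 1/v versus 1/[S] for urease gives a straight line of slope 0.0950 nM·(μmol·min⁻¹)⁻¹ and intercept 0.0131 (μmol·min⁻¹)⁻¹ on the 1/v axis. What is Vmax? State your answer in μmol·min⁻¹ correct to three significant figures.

76.3 μmol·min⁻¹

The y-intercept of a Lineweaver–Burk plot equals 1/Vmax, so Vmax = 1/0.0131 = 76.3 μmol·min⁻¹.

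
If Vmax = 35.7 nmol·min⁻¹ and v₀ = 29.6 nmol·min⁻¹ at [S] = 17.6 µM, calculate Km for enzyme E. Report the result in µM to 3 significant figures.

From v = Vmax[S]/(Km+[S]), Km = [S](Vmax − v)/v.
Km = 17.6 × (35.7 − 29.6) / 29.6 = 107.4/29.6 = 3.63 µM.

3.63 µM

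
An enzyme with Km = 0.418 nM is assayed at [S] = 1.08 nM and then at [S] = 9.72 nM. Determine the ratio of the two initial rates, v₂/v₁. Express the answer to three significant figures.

1.33

The fractional saturations are [S]/(Km+[S]) = 1.08/1.498 = 0.7210 and 9.72/10.14 = 0.9588.
v₂/v₁ is just their ratio: 0.9588/0.7210 = 1.33.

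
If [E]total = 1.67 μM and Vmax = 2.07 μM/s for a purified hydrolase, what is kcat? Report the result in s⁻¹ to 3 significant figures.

1.24 s⁻¹

kcat = Vmax/[E]total = 2.07 μM/s / 1.67 μM = 1.24 s⁻¹.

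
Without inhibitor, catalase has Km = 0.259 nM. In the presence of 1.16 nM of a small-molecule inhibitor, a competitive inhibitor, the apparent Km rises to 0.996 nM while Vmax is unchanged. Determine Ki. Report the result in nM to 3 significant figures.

Competitive: Km,app = α·Km with α = 1 + [I]/Ki.
α = Km,app/Km = 0.996/0.259 = 3.846.
Ki = [I]/(α − 1) = 1.16/2.846 = 0.408 nM.

0.408 nM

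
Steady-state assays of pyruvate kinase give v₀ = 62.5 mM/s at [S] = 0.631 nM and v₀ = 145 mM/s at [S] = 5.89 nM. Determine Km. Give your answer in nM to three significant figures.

1.11 nM

In reciprocal form, 1/v = (Km/Vmax)·(1/[S]) + 1/Vmax. The two points give (1/[S], 1/v) = (1.585, 0.01600) and (0.1698, 0.006897).
Slope = (0.01600 − 0.006897)/(1.585 − 0.1698) = 0.006434; intercept = 0.01600 − 0.006434×1.585 = 0.005804.
Vmax = 1/intercept = 172 mM/s; Km = slope × Vmax = 0.006434 × 172 = 1.11 nM.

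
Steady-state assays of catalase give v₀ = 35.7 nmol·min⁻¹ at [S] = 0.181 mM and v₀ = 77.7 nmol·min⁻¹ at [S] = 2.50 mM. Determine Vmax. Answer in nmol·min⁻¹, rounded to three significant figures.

85.6 nmol·min⁻¹

From v = Vmax[S]/(Km+[S]), each point gives Vmax = v(Km+[S])/[S].
Equating: 35.7(Km+0.181)/0.181 = 77.7(Km+2.50)/2.50.
197.2·Km + 35.7 = 31.08·Km + 77.7, so (197.2 − 31.08)·Km = 77.7 − 35.7.
Km = 42.00/166.2 = 0.253 mM; then Vmax = 35.7(0.253+0.181)/0.181 = 85.6 nmol·min⁻¹.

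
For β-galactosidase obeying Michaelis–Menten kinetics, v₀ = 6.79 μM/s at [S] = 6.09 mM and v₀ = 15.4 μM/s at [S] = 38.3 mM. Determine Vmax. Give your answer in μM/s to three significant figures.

In reciprocal form, 1/v = (Km/Vmax)·(1/[S]) + 1/Vmax. The two points give (1/[S], 1/v) = (0.1642, 0.1473) and (0.02611, 0.06494).
Slope = (0.1473 − 0.06494)/(0.1642 − 0.02611) = 0.5963; intercept = 0.1473 − 0.5963×0.1642 = 0.04937.
Vmax = 1/intercept = 20.3 μM/s; Km = slope × Vmax = 0.5963 × 20.3 = 12.1 mM.

20.3 μM/s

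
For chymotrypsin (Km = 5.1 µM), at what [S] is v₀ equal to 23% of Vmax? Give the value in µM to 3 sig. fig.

1.52 µM

v/Vmax = [S]/(Km+[S]) = 0.23, so [S] = Km·0.23/(1 − 0.23) = 5.1 × 0.2987.
[S] = 1.52 µM.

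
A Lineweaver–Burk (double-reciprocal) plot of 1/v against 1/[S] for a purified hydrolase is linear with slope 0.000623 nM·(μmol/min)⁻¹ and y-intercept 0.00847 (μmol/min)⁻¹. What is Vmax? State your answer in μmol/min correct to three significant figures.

118 μmol/min

The y-intercept of a Lineweaver–Burk plot equals 1/Vmax, so Vmax = 1/0.00847 = 118 μmol/min.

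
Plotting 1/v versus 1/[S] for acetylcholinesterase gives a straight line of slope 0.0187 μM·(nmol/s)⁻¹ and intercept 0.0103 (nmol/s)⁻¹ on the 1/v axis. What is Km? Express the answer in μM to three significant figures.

1.82 μM

y-intercept = 1/Vmax ⇒ Vmax = 97.1 nmol/s; slope = Km/Vmax ⇒ Km = slope × Vmax.
Km = 0.0187 × 97.1 = 1.82 μM.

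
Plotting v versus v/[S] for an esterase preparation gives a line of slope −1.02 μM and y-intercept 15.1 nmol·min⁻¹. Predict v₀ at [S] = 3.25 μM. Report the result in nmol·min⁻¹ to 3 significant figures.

In the Eadie–Hofstee form v = Vmax − Km·(v/[S]), the slope is −Km and the intercept is Vmax, so Km = 1.02 μM and Vmax = 15.1 nmol·min⁻¹.
v = 15.1 × 3.25/(1.02 + 3.25) = 11.5 nmol·min⁻¹.

11.5 nmol·min⁻¹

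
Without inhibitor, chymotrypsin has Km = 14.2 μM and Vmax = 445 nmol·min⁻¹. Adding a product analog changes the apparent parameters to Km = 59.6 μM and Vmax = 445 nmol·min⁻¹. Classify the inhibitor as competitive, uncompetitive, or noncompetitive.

Km increases (14.2 → 59.6 μM) while Vmax is unchanged — the hallmark of competitive inhibition.

competitive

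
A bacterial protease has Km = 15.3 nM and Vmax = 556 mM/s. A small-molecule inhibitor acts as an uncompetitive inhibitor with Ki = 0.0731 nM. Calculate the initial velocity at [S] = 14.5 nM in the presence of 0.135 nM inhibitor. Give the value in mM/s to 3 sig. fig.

α = 1 + [I]/Ki = 1 + 0.135/0.0731 = 2.847.
For an uncompetitive inhibitor, both parameters are divided by α, giving Vmax/α and Km/α: Km,app = 5.37 nM, Vmax,app = 195 mM/s.
v = Vmax,app·[S]/(Km,app + [S]) = 195 × 14.5/(5.37 + 14.5) = 142 mM/s.

142 mM/s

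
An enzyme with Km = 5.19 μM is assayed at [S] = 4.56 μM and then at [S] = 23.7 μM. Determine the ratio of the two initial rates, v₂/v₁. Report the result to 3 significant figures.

The fractional saturations are [S]/(Km+[S]) = 4.56/9.750 = 0.4677 and 23.7/28.89 = 0.8204.
v₂/v₁ is just their ratio: 0.8204/0.4677 = 1.75.

1.75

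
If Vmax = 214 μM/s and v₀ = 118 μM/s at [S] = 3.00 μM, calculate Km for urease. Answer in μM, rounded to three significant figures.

From v = Vmax[S]/(Km+[S]), Km = [S](Vmax − v)/v.
Km = 3.00 × (214 − 118) / 118 = 288.0/118 = 2.44 μM.

2.44 μM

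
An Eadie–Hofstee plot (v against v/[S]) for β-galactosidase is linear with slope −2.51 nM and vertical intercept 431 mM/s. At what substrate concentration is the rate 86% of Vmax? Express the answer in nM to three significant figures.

The Eadie–Hofstee slope gives Km = 2.51 nM (slope = −Km).
v/Vmax = [S]/(Km+[S]) = 0.86 ⇒ [S] = Km·0.86/(1−0.86) = 2.51 × 6.143 = 15.4 nM.

15.4 nM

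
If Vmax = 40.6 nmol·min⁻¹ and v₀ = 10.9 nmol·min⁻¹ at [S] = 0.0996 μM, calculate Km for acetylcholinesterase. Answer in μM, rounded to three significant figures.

0.271 μM

From v = Vmax[S]/(Km+[S]), Km = [S](Vmax − v)/v.
Km = 0.0996 × (40.6 − 10.9) / 10.9 = 2.958/10.9 = 0.271 μM.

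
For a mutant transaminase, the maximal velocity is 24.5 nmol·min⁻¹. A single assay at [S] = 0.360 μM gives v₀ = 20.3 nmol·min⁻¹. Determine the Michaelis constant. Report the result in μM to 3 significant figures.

0.0745 μM

v/Vmax = 20.3/24.5 = 0.8286 = [S]/(Km+[S]).
So Km + [S] = [S]/0.8286 = 0.4345 μM, giving Km = 0.4345 − 0.360 = 0.0745 μM.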